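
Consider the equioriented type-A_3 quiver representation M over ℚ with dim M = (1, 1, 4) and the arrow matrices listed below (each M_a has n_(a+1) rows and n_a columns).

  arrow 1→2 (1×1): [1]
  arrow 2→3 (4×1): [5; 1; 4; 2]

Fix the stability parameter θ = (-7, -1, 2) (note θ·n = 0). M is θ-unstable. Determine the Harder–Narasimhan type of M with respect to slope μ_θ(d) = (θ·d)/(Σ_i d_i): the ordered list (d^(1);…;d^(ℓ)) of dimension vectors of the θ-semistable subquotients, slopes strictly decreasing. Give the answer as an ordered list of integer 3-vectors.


Barcode: M ≅ I[1,3], I[3,3]^3. HN layers by μ_θ (3 steps, strictly decreasing):
  μ^(1)=2; μ^(2)=-1; μ^(3)=-7

((0, 0, 4); (0, 1, 0); (1, 0, 0))


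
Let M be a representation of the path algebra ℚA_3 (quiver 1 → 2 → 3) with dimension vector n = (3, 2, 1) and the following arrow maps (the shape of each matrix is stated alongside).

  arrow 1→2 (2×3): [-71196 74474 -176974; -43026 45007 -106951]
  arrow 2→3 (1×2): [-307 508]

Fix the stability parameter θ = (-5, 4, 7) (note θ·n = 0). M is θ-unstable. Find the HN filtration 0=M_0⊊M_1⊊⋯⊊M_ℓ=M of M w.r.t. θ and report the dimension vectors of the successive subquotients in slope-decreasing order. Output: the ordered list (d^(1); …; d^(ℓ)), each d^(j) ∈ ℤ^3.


Interval decomposition of M: I[1,1], I[1,2], I[1,3].
HN type (ℓ=3): μ^(1)=7; μ^(2)=4; μ^(3)=-5

((0, 0, 1); (0, 2, 0); (3, 0, 0))


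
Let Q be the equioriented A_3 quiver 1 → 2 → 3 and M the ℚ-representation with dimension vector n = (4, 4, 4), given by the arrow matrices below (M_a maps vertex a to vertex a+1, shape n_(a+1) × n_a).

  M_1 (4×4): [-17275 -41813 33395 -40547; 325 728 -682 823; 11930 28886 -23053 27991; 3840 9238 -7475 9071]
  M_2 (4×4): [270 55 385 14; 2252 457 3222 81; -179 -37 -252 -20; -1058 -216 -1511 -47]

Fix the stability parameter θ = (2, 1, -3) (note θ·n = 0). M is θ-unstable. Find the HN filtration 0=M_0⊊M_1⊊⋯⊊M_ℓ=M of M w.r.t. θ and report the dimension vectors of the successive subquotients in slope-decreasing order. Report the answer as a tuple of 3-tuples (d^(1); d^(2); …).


Via rank(M_{q-1}∘⋯∘M_p): M ≅ I[1,1], I[1,2], I[1,3]^2, I[2,3], I[3,3].
μ_θ-semistable layers: μ^(1)=2; μ^(2)=3/2; μ^(3)=0; μ^(4)=-1; μ^(5)=-3

((1, 0, 0); (1, 1, 0); (2, 2, 2); (0, 1, 1); (0, 0, 1))


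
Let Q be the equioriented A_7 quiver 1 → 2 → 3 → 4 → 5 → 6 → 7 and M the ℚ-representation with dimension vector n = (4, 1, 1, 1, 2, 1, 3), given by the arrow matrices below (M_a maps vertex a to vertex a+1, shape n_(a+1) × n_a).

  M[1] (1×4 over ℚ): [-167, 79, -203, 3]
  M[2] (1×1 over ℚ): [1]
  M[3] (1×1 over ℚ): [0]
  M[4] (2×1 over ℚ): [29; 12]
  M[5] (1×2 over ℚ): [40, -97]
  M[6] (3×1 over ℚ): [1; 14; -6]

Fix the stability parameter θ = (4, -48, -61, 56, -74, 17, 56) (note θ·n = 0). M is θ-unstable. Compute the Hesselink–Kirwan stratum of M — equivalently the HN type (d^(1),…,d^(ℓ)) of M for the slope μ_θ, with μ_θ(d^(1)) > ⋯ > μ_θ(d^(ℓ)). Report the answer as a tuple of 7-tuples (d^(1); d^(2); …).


Interval decomposition of M: I[1,1]^3, I[1,3], I[4,7], I[5,5], I[7,7]^2.
HN type (ℓ=6): μ^(1)=56; μ^(2)=17; μ^(3)=4; μ^(4)=-9; μ^(5)=-35; μ^(6)=-74

((0, 0, 0, 0, 0, 0, 3); (0, 0, 0, 0, 0, 1, 0); (3, 0, 0, 0, 0, 0, 0); (0, 0, 0, 1, 1, 0, 0); (1, 1, 1, 0, 0, 0, 0); (0, 0, 0, 0, 1, 0, 0))


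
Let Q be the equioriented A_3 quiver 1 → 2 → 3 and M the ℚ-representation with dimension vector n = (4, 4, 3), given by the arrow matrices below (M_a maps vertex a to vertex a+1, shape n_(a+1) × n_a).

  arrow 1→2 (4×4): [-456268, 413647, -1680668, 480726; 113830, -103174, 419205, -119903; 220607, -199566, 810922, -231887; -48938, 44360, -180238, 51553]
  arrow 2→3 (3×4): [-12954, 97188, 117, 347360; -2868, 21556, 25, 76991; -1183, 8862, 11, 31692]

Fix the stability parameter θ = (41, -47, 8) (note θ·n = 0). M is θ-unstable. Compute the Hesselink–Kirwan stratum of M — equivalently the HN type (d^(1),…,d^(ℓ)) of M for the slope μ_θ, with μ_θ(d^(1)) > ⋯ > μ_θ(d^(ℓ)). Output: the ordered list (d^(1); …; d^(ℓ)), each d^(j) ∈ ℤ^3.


Barcode: M ≅ I[1,2], I[1,3]^3. HN layers by μ_θ (2 steps, strictly decreasing):
  μ^(1)=8; μ^(2)=-3

((0, 0, 3); (4, 4, 0))


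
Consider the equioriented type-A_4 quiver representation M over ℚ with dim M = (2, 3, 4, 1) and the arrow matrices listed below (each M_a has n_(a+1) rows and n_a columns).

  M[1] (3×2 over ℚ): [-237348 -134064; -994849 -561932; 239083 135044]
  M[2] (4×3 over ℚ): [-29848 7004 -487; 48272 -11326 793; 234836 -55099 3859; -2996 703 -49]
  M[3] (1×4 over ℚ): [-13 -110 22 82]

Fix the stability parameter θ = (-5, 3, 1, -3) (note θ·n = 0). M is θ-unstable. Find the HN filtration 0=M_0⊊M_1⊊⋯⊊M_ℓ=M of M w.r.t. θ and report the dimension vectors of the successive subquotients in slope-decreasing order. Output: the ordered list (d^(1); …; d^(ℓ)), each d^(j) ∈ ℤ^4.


Barcode: M ≅ I[1,1], I[1,4], I[2,2], I[2,3], I[3,3]^2. HN layers by μ_θ (5 steps, strictly decreasing):
  μ^(1)=3; μ^(2)=2; μ^(3)=1; μ^(4)=1/3; μ^(5)=-5

((0, 1, 0, 0); (0, 1, 1, 0); (0, 0, 2, 0); (0, 1, 1, 1); (2, 0, 0, 0))


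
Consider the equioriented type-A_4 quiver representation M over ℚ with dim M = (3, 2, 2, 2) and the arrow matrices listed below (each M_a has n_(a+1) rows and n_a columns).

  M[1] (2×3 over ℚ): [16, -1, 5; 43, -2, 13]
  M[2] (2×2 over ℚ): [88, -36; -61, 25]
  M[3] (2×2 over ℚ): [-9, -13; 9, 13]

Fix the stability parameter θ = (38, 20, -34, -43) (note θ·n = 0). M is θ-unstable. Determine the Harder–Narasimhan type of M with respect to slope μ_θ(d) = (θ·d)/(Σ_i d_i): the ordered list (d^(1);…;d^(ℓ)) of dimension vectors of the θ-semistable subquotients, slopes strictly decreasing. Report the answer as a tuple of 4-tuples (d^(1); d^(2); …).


Barcode: M ≅ I[1,1], I[1,3], I[1,4], I[4,4]. HN layers by μ_θ (4 steps, strictly decreasing):
  μ^(1)=38; μ^(2)=8; μ^(3)=-19/4; μ^(4)=-43

((1, 0, 0, 0); (1, 1, 1, 0); (1, 1, 1, 1); (0, 0, 0, 1))


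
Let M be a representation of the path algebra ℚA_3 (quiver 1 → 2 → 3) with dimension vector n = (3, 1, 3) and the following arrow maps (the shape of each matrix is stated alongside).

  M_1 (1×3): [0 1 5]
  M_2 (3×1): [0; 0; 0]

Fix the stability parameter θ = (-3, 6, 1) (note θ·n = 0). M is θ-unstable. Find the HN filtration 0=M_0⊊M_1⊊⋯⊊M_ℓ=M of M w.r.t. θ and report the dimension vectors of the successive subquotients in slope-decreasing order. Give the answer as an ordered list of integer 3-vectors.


Via rank(M_{q-1}∘⋯∘M_p): M ≅ I[1,1]^2, I[1,2], I[3,3]^3.
μ_θ-semistable layers: μ^(1)=6; μ^(2)=1; μ^(3)=-3

((0, 1, 0); (0, 0, 3); (3, 0, 0))


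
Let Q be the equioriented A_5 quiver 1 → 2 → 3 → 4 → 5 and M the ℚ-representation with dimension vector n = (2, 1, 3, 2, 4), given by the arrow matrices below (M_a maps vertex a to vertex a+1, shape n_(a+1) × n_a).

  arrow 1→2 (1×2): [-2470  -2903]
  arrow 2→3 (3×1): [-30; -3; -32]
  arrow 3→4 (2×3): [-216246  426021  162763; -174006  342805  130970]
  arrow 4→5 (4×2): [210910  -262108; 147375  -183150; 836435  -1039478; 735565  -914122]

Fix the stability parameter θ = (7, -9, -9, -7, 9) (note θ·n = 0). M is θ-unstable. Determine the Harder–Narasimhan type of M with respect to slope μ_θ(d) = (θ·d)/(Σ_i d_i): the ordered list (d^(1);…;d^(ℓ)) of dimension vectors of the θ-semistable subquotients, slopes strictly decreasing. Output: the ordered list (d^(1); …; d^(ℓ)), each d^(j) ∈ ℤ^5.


Via rank(M_{q-1}∘⋯∘M_p): M ≅ I[1,1], I[1,5], I[3,3], I[3,4], I[5,5]^3.
μ_θ-semistable layers: μ^(1)=9; μ^(2)=7; μ^(3)=-9/2; μ^(4)=-7; μ^(5)=-9

((0, 0, 0, 0, 4); (1, 0, 0, 0, 0); (1, 1, 1, 1, 0); (0, 0, 0, 1, 0); (0, 0, 2, 0, 0))


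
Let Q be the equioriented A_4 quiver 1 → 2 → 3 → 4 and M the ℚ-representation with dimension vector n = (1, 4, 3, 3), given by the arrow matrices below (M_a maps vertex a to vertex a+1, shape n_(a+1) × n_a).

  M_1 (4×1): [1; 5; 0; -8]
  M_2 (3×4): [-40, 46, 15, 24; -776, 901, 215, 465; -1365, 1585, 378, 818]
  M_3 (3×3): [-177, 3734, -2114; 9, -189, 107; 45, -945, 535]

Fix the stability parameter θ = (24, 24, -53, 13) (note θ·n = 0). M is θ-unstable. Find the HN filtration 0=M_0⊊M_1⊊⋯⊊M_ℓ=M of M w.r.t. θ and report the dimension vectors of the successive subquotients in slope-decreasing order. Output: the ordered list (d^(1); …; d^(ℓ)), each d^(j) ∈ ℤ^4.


Barcode: M ≅ I[1,4], I[2,2], I[2,3], I[2,4], I[4,4]. HN layers by μ_θ (4 steps, strictly decreasing):
  μ^(1)=24; μ^(2)=13; μ^(3)=-5/3; μ^(4)=-29/2

((0, 1, 0, 0); (0, 0, 0, 3); (1, 1, 1, 0); (0, 2, 2, 0))


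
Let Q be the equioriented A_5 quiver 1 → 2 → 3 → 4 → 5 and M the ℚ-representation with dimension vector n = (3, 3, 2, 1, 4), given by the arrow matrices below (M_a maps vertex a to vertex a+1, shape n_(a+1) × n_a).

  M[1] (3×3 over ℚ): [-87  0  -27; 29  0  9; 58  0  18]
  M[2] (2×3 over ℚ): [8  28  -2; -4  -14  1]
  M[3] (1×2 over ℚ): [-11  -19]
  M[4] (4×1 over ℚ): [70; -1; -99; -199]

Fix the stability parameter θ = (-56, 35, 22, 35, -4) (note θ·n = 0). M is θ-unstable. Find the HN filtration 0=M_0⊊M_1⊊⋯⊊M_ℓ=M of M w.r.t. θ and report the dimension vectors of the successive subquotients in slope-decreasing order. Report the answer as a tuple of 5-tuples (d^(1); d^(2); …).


Interval decomposition of M: I[1,1]^2, I[1,2], I[2,2], I[2,5], I[3,3], I[5,5]^3.
HN type (ℓ=4): μ^(1)=35; μ^(2)=22; μ^(3)=-4; μ^(4)=-56

((0, 2, 0, 0, 0); (0, 1, 2, 1, 1); (0, 0, 0, 0, 3); (3, 0, 0, 0, 0))


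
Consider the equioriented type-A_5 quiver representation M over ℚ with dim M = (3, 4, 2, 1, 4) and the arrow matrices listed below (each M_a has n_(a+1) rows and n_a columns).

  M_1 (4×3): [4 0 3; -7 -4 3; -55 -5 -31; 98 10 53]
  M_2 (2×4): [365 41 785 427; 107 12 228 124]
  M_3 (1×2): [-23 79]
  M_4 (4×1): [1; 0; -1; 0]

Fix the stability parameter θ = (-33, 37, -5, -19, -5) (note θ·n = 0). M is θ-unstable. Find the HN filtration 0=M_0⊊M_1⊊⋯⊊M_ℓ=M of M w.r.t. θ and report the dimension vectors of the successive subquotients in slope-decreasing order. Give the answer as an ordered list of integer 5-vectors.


Via rank(M_{q-1}∘⋯∘M_p): M ≅ I[1,2], I[1,3], I[1,5], I[2,2], I[5,5]^3.
μ_θ-semistable layers: μ^(1)=37; μ^(2)=16; μ^(3)=2; μ^(4)=-5; μ^(5)=-33

((0, 2, 0, 0, 0); (0, 1, 1, 0, 0); (0, 1, 1, 1, 1); (0, 0, 0, 0, 3); (3, 0, 0, 0, 0))


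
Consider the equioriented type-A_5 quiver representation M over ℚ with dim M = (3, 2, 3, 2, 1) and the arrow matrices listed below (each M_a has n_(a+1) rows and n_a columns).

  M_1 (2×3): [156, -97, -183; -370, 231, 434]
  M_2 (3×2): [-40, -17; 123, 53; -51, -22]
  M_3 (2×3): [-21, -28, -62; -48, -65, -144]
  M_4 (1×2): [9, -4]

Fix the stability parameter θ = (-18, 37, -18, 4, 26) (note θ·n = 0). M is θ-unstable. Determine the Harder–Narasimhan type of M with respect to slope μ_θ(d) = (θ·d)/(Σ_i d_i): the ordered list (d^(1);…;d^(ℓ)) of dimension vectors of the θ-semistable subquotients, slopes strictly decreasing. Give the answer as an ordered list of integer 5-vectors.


Via rank(M_{q-1}∘⋯∘M_p): M ≅ I[1,1], I[1,4], I[1,5], I[3,3].
μ_θ-semistable layers: μ^(1)=26; μ^(2)=23/3; μ^(3)=-18

((0, 0, 0, 0, 1); (0, 2, 2, 2, 0); (3, 0, 1, 0, 0))


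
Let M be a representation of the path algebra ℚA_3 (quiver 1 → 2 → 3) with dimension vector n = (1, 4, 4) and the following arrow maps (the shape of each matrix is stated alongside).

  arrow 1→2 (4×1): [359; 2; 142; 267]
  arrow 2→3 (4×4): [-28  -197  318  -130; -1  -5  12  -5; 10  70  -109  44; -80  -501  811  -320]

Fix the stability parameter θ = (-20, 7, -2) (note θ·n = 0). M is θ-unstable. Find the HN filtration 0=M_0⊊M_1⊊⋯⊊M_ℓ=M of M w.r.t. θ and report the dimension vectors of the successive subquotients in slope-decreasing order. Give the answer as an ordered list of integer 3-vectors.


Barcode: M ≅ I[1,2], I[2,3]^3, I[3,3]. HN layers by μ_θ (4 steps, strictly decreasing):
  μ^(1)=7; μ^(2)=5/2; μ^(3)=-2; μ^(4)=-20

((0, 1, 0); (0, 3, 3); (0, 0, 1); (1, 0, 0))


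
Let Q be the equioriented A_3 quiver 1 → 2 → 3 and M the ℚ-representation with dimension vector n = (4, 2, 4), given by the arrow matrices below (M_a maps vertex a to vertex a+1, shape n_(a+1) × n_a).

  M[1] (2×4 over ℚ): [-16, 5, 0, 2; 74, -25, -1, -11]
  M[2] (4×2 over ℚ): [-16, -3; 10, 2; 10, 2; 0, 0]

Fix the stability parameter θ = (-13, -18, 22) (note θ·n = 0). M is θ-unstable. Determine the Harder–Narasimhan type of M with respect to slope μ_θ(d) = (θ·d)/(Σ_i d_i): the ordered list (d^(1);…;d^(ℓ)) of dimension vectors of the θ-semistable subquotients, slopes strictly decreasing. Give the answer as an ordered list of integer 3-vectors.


Interval decomposition of M: I[1,1]^2, I[1,3]^2, I[3,3]^2.
HN type (ℓ=3): μ^(1)=22; μ^(2)=-13; μ^(3)=-31/2

((0, 0, 4); (2, 0, 0); (2, 2, 0))


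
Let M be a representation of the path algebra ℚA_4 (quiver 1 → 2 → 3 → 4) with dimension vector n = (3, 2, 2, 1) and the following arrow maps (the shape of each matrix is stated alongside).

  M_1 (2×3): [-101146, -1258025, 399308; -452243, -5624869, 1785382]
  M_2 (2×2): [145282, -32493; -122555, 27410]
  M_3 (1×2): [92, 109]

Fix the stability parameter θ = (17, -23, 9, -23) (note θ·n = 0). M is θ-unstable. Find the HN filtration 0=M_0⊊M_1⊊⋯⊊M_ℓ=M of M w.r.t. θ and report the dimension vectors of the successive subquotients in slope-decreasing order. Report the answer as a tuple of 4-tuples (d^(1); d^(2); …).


Via rank(M_{q-1}∘⋯∘M_p): M ≅ I[1,1], I[1,3], I[1,4].
μ_θ-semistable layers: μ^(1)=17; μ^(2)=9; μ^(3)=-3; μ^(4)=-5

((1, 0, 0, 0); (0, 0, 1, 0); (1, 1, 0, 0); (1, 1, 1, 1))


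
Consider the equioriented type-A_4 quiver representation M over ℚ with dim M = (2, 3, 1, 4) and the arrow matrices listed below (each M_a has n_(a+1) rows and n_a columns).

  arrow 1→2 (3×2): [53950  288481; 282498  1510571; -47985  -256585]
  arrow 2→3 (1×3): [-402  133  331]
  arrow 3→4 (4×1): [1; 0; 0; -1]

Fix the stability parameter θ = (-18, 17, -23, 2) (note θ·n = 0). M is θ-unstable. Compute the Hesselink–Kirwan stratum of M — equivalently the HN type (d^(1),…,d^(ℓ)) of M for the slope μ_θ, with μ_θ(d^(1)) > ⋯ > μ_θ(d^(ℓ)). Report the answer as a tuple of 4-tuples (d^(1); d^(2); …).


Barcode: M ≅ I[1,2], I[1,4], I[2,2], I[4,4]^3. HN layers by μ_θ (4 steps, strictly decreasing):
  μ^(1)=17; μ^(2)=2; μ^(3)=-3; μ^(4)=-18

((0, 2, 0, 0); (0, 0, 0, 4); (0, 1, 1, 0); (2, 0, 0, 0))


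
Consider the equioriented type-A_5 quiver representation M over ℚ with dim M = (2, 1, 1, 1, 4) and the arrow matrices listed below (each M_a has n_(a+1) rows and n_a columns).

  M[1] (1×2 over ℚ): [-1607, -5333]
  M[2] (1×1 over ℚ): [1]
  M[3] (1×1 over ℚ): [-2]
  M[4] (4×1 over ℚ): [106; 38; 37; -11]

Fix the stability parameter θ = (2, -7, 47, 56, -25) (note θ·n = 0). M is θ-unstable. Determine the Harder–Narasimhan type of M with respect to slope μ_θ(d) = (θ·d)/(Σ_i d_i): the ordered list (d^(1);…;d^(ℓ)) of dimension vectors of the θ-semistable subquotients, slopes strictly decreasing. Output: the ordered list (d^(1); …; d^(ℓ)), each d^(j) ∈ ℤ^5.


Barcode: M ≅ I[1,1], I[1,5], I[5,5]^3. HN layers by μ_θ (4 steps, strictly decreasing):
  μ^(1)=26; μ^(2)=2; μ^(3)=-5/2; μ^(4)=-25

((0, 0, 1, 1, 1); (1, 0, 0, 0, 0); (1, 1, 0, 0, 0); (0, 0, 0, 0, 3))


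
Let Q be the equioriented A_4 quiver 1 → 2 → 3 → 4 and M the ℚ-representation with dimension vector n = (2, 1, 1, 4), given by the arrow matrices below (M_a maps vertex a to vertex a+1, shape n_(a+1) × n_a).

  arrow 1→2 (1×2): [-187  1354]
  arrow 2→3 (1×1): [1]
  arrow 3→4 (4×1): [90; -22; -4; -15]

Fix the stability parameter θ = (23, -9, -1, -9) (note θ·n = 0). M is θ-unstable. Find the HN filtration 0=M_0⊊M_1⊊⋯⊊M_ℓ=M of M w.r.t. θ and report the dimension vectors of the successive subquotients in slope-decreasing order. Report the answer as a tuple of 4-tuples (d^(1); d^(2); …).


Via rank(M_{q-1}∘⋯∘M_p): M ≅ I[1,1], I[1,4], I[4,4]^3.
μ_θ-semistable layers: μ^(1)=23; μ^(2)=1; μ^(3)=-9

((1, 0, 0, 0); (1, 1, 1, 1); (0, 0, 0, 3))


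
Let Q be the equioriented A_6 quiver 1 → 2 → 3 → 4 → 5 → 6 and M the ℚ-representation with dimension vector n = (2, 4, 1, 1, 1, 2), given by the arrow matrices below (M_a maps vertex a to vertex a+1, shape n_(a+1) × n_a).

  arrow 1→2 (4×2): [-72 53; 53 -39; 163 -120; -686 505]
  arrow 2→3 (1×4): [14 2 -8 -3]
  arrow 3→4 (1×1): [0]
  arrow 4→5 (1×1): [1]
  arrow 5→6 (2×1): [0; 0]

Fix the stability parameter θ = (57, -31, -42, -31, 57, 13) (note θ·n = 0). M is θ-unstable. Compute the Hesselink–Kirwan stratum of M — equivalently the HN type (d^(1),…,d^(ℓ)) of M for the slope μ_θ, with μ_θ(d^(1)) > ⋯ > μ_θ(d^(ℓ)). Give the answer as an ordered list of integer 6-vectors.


Barcode: M ≅ I[1,2], I[1,3], I[2,2]^2, I[4,5], I[6,6]^2. HN layers by μ_θ (4 steps, strictly decreasing):
  μ^(1)=57; μ^(2)=13; μ^(3)=-16/3; μ^(4)=-31

((0, 0, 0, 0, 1, 0); (1, 1, 0, 0, 0, 2); (1, 1, 1, 0, 0, 0); (0, 2, 0, 1, 0, 0))


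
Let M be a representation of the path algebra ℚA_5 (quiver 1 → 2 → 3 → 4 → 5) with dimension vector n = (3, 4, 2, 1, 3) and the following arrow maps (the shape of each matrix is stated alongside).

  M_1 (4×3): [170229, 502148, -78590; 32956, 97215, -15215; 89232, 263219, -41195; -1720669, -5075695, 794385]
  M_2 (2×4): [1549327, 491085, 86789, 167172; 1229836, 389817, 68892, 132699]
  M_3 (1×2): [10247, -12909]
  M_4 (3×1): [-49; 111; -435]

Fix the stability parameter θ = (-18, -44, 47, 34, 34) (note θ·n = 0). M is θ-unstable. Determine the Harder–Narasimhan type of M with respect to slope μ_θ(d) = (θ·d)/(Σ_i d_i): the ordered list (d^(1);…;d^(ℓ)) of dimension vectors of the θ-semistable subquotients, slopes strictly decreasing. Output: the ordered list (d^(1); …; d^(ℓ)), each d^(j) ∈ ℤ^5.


Barcode: M ≅ I[1,1], I[1,2], I[1,3], I[2,2], I[2,5], I[5,5]^2. HN layers by μ_θ (6 steps, strictly decreasing):
  μ^(1)=47; μ^(2)=115/3; μ^(3)=34; μ^(4)=-18; μ^(5)=-31; μ^(6)=-44

((0, 0, 1, 0, 0); (0, 0, 1, 1, 1); (0, 0, 0, 0, 2); (1, 0, 0, 0, 0); (2, 2, 0, 0, 0); (0, 2, 0, 0, 0))


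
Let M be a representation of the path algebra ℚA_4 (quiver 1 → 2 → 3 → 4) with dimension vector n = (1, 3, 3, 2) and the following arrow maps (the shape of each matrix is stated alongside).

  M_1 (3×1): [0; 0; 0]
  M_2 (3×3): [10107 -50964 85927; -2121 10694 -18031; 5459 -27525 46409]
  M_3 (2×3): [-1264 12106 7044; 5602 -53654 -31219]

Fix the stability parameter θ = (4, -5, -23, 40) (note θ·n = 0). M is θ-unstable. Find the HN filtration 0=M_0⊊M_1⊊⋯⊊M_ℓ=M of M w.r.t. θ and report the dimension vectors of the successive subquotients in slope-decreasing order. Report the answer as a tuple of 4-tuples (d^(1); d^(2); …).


Interval decomposition of M: I[1,1], I[2,3], I[2,4]^2.
HN type (ℓ=3): μ^(1)=40; μ^(2)=4; μ^(3)=-14

((0, 0, 0, 2); (1, 0, 0, 0); (0, 3, 3, 0))


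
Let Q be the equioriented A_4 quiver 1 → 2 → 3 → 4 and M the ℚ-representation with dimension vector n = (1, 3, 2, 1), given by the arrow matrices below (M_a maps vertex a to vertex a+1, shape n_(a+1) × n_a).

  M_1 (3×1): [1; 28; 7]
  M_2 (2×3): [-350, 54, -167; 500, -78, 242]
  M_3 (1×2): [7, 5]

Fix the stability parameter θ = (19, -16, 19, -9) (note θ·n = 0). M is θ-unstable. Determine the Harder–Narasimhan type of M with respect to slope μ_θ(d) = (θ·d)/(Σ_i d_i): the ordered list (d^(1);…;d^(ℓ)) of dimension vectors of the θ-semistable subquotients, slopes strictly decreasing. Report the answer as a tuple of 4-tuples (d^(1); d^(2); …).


Via rank(M_{q-1}∘⋯∘M_p): M ≅ I[1,4], I[2,2], I[2,3].
μ_θ-semistable layers: μ^(1)=19; μ^(2)=5; μ^(3)=3/2; μ^(4)=-16

((0, 0, 1, 0); (0, 0, 1, 1); (1, 1, 0, 0); (0, 2, 0, 0))


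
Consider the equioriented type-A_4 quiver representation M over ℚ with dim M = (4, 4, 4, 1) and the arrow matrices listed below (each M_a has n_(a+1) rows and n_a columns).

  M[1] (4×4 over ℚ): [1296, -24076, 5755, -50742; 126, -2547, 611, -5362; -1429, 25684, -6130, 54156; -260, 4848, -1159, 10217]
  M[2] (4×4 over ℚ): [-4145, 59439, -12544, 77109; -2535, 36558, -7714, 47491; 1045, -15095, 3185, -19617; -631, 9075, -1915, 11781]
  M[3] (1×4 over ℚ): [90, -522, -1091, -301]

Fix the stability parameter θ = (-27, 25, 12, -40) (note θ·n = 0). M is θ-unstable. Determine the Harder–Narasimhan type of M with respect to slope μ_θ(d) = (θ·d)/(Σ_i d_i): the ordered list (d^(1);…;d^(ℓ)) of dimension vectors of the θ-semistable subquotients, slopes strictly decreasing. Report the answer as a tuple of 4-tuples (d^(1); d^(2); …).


Interval decomposition of M: I[1,3]^3, I[1,4].
HN type (ℓ=3): μ^(1)=37/2; μ^(2)=-1; μ^(3)=-27

((0, 3, 3, 0); (0, 1, 1, 1); (4, 0, 0, 0))


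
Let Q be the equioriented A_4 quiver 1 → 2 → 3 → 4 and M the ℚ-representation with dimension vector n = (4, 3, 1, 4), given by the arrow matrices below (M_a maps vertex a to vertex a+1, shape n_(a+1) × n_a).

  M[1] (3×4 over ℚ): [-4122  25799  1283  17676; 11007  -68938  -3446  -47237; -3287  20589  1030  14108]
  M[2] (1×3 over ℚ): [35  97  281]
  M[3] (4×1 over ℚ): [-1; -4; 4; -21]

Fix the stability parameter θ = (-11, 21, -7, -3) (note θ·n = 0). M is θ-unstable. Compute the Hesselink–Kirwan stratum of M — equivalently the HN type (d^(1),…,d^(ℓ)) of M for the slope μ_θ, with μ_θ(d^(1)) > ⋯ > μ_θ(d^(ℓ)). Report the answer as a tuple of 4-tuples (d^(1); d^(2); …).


Barcode: M ≅ I[1,1], I[1,2]^2, I[1,4], I[4,4]^3. HN layers by μ_θ (4 steps, strictly decreasing):
  μ^(1)=21; μ^(2)=11/3; μ^(3)=-3; μ^(4)=-11

((0, 2, 0, 0); (0, 1, 1, 1); (0, 0, 0, 3); (4, 0, 0, 0))


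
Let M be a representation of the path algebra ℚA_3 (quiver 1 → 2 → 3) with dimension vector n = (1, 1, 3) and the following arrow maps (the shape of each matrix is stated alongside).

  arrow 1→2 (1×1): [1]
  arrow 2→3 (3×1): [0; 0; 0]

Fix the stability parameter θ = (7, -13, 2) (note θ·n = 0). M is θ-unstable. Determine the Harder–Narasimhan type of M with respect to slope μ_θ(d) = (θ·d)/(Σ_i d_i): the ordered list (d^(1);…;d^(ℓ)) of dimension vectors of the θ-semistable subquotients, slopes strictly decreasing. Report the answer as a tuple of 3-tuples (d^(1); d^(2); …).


Barcode: M ≅ I[1,2], I[3,3]^3. HN layers by μ_θ (2 steps, strictly decreasing):
  μ^(1)=2; μ^(2)=-3

((0, 0, 3); (1, 1, 0))


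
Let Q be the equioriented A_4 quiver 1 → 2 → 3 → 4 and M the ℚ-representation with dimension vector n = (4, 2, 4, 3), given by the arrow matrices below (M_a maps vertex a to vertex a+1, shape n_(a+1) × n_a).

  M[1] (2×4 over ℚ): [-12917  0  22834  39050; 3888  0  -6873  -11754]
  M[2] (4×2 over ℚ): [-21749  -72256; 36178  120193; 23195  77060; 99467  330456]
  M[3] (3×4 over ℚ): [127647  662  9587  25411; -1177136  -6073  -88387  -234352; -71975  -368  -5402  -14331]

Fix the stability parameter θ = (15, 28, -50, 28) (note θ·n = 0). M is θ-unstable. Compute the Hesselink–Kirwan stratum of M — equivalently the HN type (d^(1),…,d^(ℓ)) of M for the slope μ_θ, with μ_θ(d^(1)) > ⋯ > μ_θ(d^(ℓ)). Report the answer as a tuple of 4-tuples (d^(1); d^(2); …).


Barcode: M ≅ I[1,1]^2, I[1,4]^2, I[3,3], I[3,4]. HN layers by μ_θ (4 steps, strictly decreasing):
  μ^(1)=28; μ^(2)=15; μ^(3)=-7/3; μ^(4)=-50

((0, 0, 0, 3); (2, 0, 0, 0); (2, 2, 2, 0); (0, 0, 2, 0))


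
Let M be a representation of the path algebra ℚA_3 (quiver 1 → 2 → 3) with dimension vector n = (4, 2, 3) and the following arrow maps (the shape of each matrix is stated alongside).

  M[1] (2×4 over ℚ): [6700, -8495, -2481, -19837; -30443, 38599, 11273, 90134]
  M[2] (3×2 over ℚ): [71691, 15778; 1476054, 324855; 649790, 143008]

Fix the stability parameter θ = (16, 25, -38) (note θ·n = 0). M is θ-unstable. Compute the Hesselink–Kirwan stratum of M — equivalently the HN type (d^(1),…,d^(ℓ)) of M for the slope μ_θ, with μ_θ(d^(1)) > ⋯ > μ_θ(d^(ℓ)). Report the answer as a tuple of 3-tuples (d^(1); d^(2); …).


Barcode: M ≅ I[1,1]^2, I[1,3]^2, I[3,3]. HN layers by μ_θ (3 steps, strictly decreasing):
  μ^(1)=16; μ^(2)=1; μ^(3)=-38

((2, 0, 0); (2, 2, 2); (0, 0, 1))


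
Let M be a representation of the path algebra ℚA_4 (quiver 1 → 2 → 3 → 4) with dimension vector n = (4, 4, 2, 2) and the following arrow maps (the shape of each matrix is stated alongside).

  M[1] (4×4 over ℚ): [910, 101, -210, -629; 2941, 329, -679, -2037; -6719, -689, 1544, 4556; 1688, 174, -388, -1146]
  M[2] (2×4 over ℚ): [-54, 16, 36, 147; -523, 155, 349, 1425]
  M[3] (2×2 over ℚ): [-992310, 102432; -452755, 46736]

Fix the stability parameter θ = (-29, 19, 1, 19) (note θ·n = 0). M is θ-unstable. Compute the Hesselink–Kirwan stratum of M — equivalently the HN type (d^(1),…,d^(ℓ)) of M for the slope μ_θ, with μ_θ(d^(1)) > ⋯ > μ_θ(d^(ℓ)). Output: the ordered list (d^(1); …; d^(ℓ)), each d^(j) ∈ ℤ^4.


Via rank(M_{q-1}∘⋯∘M_p): M ≅ I[1,1], I[1,2], I[1,3], I[1,4], I[2,2], I[4,4].
μ_θ-semistable layers: μ^(1)=19; μ^(2)=10; μ^(3)=-29

((0, 2, 0, 2); (0, 2, 2, 0); (4, 0, 0, 0))


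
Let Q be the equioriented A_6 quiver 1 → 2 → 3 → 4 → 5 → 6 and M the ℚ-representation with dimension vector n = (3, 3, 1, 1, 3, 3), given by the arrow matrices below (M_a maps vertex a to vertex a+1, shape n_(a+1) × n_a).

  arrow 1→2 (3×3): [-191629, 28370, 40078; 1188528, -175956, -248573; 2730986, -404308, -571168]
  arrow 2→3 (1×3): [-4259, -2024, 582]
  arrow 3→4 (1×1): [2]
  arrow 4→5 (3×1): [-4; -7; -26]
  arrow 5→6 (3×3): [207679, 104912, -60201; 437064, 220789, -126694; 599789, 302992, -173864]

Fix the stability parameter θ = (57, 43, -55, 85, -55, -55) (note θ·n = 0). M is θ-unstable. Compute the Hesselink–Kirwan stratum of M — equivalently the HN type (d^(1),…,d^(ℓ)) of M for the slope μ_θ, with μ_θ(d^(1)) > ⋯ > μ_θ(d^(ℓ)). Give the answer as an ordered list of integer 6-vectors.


Interval decomposition of M: I[1,1], I[1,2], I[1,6], I[2,2], I[5,6]^2.
HN type (ℓ=5): μ^(1)=57; μ^(2)=50; μ^(3)=43; μ^(4)=10/3; μ^(5)=-55

((1, 0, 0, 0, 0, 0); (1, 1, 0, 0, 0, 0); (0, 1, 0, 0, 0, 0); (1, 1, 1, 1, 1, 1); (0, 0, 0, 0, 2, 2))


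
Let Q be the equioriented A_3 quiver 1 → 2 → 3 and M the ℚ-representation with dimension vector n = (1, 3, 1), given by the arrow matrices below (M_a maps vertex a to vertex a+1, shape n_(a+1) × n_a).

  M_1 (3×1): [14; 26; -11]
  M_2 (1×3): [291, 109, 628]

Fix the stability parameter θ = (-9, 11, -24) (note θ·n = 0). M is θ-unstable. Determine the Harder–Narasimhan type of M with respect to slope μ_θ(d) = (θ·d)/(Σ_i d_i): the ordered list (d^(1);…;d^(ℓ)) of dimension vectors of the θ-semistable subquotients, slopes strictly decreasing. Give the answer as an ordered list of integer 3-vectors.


Barcode: M ≅ I[1,2], I[2,2], I[2,3]. HN layers by μ_θ (3 steps, strictly decreasing):
  μ^(1)=11; μ^(2)=-13/2; μ^(3)=-9

((0, 2, 0); (0, 1, 1); (1, 0, 0))


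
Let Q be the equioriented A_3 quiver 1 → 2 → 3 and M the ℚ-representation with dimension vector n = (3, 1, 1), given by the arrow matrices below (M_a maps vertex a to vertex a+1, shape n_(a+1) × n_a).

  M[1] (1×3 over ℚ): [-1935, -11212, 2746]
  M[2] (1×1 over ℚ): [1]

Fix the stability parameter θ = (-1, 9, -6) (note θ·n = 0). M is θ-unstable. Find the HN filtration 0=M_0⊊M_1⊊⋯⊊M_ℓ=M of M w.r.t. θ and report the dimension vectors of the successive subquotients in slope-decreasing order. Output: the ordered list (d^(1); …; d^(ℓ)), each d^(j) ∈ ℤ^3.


Via rank(M_{q-1}∘⋯∘M_p): M ≅ I[1,1]^2, I[1,3].
μ_θ-semistable layers: μ^(1)=3/2; μ^(2)=-1

((0, 1, 1); (3, 0, 0))


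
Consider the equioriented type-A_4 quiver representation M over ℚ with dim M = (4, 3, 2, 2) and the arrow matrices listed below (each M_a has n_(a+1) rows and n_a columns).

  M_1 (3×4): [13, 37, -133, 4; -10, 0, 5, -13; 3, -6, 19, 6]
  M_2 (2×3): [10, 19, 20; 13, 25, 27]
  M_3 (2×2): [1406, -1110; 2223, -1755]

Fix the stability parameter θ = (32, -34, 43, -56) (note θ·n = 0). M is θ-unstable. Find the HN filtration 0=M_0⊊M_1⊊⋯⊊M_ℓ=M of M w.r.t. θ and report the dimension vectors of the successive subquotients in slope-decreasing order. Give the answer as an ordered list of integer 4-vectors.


Barcode: M ≅ I[1,1], I[1,2], I[1,3], I[1,4], I[4,4]. HN layers by μ_θ (5 steps, strictly decreasing):
  μ^(1)=43; μ^(2)=32; μ^(3)=-1; μ^(4)=-15/4; μ^(5)=-56

((0, 0, 1, 0); (1, 0, 0, 0); (2, 2, 0, 0); (1, 1, 1, 1); (0, 0, 0, 1))


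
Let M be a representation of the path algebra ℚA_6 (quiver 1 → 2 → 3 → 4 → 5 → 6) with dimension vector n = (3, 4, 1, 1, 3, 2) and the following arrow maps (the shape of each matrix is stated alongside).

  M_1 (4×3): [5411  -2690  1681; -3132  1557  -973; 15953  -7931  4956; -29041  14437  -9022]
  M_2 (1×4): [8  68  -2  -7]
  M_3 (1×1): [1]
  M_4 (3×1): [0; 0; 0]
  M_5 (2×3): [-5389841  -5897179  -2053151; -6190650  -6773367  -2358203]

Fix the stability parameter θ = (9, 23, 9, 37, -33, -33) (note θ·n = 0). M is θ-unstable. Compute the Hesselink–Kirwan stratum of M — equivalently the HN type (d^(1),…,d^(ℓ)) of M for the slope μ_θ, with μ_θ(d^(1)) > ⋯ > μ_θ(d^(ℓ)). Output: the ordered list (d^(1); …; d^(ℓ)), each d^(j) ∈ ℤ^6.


Barcode: M ≅ I[1,1], I[1,2], I[1,4], I[2,2]^2, I[5,5], I[5,6]^2. HN layers by μ_θ (5 steps, strictly decreasing):
  μ^(1)=37; μ^(2)=23; μ^(3)=16; μ^(4)=9; μ^(5)=-33

((0, 0, 0, 1, 0, 0); (0, 3, 0, 0, 0, 0); (0, 1, 1, 0, 0, 0); (3, 0, 0, 0, 0, 0); (0, 0, 0, 0, 3, 2))


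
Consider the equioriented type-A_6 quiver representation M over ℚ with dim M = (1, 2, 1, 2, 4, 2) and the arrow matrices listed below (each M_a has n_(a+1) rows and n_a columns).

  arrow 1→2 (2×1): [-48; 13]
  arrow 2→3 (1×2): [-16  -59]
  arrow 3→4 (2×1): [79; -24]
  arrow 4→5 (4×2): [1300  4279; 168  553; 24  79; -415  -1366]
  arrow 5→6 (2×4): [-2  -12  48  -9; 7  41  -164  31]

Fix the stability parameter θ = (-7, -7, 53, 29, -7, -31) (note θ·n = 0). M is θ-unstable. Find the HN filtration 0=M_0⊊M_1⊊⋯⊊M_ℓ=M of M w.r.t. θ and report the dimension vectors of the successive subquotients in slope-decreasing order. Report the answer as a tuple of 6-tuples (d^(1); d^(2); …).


Via rank(M_{q-1}∘⋯∘M_p): M ≅ I[1,6], I[2,2], I[4,5], I[5,5], I[5,6].
μ_θ-semistable layers: μ^(1)=11; μ^(2)=-7; μ^(3)=-19

((0, 0, 1, 2, 2, 1); (1, 2, 0, 0, 1, 0); (0, 0, 0, 0, 1, 1))


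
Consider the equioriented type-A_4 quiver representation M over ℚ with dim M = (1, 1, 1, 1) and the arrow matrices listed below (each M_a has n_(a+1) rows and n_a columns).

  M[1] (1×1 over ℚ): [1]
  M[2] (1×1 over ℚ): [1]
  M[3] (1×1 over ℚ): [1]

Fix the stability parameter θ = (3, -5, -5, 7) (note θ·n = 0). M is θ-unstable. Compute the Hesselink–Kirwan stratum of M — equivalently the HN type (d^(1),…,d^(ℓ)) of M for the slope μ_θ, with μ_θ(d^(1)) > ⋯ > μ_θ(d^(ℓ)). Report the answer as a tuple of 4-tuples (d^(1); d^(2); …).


Via rank(M_{q-1}∘⋯∘M_p): M ≅ I[1,4].
μ_θ-semistable layers: μ^(1)=7; μ^(2)=-7/3

((0, 0, 0, 1); (1, 1, 1, 0))


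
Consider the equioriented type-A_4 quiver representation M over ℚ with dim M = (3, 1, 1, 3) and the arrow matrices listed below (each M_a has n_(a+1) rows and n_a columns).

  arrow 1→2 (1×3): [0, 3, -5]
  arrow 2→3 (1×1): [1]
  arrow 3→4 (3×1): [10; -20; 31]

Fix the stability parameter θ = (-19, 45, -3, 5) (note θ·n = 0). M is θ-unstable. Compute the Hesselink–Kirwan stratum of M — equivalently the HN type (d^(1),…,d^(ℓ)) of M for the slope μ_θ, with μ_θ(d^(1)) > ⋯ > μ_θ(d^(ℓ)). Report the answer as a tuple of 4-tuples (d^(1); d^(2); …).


Via rank(M_{q-1}∘⋯∘M_p): M ≅ I[1,1]^2, I[1,4], I[4,4]^2.
μ_θ-semistable layers: μ^(1)=47/3; μ^(2)=5; μ^(3)=-19

((0, 1, 1, 1); (0, 0, 0, 2); (3, 0, 0, 0))


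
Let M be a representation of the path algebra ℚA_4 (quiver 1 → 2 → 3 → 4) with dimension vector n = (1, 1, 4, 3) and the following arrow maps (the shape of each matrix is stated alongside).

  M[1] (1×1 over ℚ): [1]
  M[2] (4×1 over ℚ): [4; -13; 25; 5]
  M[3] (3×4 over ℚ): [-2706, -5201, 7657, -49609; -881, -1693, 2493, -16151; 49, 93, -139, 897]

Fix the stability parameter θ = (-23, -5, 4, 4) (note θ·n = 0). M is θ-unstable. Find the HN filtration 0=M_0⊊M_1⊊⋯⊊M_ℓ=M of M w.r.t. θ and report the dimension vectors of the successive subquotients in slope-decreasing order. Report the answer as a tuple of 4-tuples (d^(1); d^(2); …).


Via rank(M_{q-1}∘⋯∘M_p): M ≅ I[1,4], I[3,3], I[3,4]^2.
μ_θ-semistable layers: μ^(1)=4; μ^(2)=-5; μ^(3)=-23

((0, 0, 4, 3); (0, 1, 0, 0); (1, 0, 0, 0))


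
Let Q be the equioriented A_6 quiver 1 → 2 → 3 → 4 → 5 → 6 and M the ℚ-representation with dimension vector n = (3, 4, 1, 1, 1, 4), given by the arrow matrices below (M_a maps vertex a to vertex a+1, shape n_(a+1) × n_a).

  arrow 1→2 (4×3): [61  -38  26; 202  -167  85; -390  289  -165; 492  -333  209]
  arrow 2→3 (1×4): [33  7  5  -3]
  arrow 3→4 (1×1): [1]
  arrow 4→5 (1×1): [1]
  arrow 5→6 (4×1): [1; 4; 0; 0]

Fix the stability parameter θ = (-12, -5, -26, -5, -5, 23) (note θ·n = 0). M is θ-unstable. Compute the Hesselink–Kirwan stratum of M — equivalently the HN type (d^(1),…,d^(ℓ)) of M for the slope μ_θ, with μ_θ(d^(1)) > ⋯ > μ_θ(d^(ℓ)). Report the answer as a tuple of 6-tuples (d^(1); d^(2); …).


Via rank(M_{q-1}∘⋯∘M_p): M ≅ I[1,2]^2, I[1,6], I[2,2], I[6,6]^3.
μ_θ-semistable layers: μ^(1)=23; μ^(2)=-5; μ^(3)=-12; μ^(4)=-43/3

((0, 0, 0, 0, 0, 4); (0, 3, 0, 1, 1, 0); (2, 0, 0, 0, 0, 0); (1, 1, 1, 0, 0, 0))


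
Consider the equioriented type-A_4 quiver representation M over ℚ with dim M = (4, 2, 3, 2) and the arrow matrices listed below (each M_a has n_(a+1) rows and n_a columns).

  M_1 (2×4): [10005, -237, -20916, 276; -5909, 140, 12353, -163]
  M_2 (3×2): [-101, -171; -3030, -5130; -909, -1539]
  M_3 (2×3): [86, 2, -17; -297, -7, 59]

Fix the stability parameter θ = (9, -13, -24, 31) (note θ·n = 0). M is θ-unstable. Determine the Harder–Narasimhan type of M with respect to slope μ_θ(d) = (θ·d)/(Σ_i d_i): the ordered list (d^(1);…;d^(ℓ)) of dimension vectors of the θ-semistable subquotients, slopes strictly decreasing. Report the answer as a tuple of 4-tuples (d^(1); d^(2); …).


Barcode: M ≅ I[1,1]^2, I[1,2], I[1,4], I[3,3], I[3,4]. HN layers by μ_θ (5 steps, strictly decreasing):
  μ^(1)=31; μ^(2)=9; μ^(3)=-2; μ^(4)=-28/3; μ^(5)=-24

((0, 0, 0, 2); (2, 0, 0, 0); (1, 1, 0, 0); (1, 1, 1, 0); (0, 0, 2, 0))


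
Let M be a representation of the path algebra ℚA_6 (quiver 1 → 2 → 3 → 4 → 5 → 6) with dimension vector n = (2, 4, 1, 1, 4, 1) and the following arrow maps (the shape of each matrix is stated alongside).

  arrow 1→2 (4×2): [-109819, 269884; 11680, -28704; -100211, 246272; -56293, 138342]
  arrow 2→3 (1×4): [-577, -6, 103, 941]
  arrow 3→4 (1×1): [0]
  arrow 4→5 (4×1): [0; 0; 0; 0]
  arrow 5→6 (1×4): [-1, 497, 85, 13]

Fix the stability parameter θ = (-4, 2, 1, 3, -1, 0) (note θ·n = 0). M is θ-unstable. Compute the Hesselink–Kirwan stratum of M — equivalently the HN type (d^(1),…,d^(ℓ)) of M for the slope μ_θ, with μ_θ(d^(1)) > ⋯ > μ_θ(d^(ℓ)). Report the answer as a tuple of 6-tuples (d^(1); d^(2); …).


Barcode: M ≅ I[1,2], I[1,3], I[2,2]^2, I[4,4], I[5,5]^3, I[5,6]. HN layers by μ_θ (6 steps, strictly decreasing):
  μ^(1)=3; μ^(2)=2; μ^(3)=3/2; μ^(4)=0; μ^(5)=-1; μ^(6)=-4

((0, 0, 0, 1, 0, 0); (0, 3, 0, 0, 0, 0); (0, 1, 1, 0, 0, 0); (0, 0, 0, 0, 0, 1); (0, 0, 0, 0, 4, 0); (2, 0, 0, 0, 0, 0))


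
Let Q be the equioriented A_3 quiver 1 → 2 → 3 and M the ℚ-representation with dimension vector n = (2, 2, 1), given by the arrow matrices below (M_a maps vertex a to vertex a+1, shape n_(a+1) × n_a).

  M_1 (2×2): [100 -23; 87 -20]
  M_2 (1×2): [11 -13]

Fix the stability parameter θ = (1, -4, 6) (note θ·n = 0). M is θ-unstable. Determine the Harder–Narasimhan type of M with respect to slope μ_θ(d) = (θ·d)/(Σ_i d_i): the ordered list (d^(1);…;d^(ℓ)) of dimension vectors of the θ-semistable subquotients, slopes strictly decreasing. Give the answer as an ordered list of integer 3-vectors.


Barcode: M ≅ I[1,2], I[1,3]. HN layers by μ_θ (2 steps, strictly decreasing):
  μ^(1)=6; μ^(2)=-3/2

((0, 0, 1); (2, 2, 0))


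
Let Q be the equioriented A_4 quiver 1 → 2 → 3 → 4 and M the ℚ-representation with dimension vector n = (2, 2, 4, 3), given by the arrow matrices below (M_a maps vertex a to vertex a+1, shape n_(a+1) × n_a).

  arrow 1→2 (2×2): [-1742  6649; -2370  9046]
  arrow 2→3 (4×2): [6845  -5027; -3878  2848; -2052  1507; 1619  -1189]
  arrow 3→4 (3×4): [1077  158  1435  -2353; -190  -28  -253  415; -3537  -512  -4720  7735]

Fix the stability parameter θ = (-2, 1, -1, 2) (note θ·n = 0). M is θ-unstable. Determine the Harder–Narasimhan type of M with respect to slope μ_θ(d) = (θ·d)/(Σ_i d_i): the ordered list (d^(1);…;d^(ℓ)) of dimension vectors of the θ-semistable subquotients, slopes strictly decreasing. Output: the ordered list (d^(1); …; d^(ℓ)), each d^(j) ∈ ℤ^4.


Interval decomposition of M: I[1,4]^2, I[3,3], I[3,4].
HN type (ℓ=4): μ^(1)=2; μ^(2)=0; μ^(3)=-1; μ^(4)=-2

((0, 0, 0, 3); (0, 2, 2, 0); (0, 0, 2, 0); (2, 0, 0, 0))


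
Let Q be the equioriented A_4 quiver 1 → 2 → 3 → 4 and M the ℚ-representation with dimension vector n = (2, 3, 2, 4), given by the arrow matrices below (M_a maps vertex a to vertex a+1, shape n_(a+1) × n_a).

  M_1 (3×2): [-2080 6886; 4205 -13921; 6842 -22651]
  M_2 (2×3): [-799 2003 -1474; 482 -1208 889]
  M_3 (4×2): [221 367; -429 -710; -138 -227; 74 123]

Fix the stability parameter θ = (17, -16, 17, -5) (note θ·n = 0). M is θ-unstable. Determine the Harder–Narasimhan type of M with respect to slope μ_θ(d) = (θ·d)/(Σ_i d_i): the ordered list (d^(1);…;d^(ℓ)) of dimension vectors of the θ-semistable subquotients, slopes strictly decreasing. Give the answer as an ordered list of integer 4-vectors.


Interval decomposition of M: I[1,4]^2, I[2,2], I[4,4]^2.
HN type (ℓ=4): μ^(1)=6; μ^(2)=1/2; μ^(3)=-5; μ^(4)=-16

((0, 0, 2, 2); (2, 2, 0, 0); (0, 0, 0, 2); (0, 1, 0, 0))


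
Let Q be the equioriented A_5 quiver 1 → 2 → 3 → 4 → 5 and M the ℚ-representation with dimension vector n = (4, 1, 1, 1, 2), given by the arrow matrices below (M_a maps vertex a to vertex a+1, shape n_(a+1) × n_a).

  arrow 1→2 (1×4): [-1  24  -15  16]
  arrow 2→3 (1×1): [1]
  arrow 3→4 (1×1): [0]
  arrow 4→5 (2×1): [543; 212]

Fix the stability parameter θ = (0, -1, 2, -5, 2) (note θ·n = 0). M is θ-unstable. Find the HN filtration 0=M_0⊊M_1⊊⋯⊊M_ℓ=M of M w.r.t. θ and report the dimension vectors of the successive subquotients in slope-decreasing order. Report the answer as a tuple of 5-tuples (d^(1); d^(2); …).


Barcode: M ≅ I[1,1]^3, I[1,3], I[4,5], I[5,5]. HN layers by μ_θ (4 steps, strictly decreasing):
  μ^(1)=2; μ^(2)=0; μ^(3)=-1/2; μ^(4)=-5

((0, 0, 1, 0, 2); (3, 0, 0, 0, 0); (1, 1, 0, 0, 0); (0, 0, 0, 1, 0))


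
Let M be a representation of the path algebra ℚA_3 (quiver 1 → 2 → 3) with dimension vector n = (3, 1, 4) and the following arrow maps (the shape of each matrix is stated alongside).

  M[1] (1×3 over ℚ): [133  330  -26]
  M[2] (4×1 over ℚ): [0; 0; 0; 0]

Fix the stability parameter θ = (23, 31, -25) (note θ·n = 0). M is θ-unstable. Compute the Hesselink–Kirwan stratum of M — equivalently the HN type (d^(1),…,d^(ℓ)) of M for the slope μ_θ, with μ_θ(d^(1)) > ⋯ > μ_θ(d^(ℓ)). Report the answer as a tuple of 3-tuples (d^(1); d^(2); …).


Via rank(M_{q-1}∘⋯∘M_p): M ≅ I[1,1]^2, I[1,2], I[3,3]^4.
μ_θ-semistable layers: μ^(1)=31; μ^(2)=23; μ^(3)=-25

((0, 1, 0); (3, 0, 0); (0, 0, 4))
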